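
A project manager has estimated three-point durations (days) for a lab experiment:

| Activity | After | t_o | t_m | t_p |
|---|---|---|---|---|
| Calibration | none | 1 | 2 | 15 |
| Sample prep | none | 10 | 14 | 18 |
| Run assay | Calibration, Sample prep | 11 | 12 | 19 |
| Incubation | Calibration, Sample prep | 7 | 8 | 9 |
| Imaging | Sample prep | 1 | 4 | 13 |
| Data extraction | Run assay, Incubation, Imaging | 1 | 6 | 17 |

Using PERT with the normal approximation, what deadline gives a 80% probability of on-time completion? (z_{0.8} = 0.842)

36.7 days

te_Calibration = (1 + 4·2 + 15)/6 = 24/6 = 4; σ²_Calibration = ((15−1)/6)² = 5.444
te_Sample prep = (10 + 4·14 + 18)/6 = 84/6 = 14; σ²_Sample prep = ((18−10)/6)² = 1.778
te_Run assay = (11 + 4·12 + 19)/6 = 78/6 = 13; σ²_Run assay = ((19−11)/6)² = 1.778
te_Incubation = (7 + 4·8 + 9)/6 = 48/6 = 8; σ²_Incubation = ((9−7)/6)² = 0.111
te_Imaging = (1 + 4·4 + 13)/6 = 30/6 = 5; σ²_Imaging = ((13−1)/6)² = 4.000
te_Data extraction = (1 + 4·6 + 17)/6 = 42/6 = 7; σ²_Data extraction = ((17−1)/6)² = 7.111

Forward pass:
ES_Calibration = 0; EF_Calibration = 4
ES_Sample prep = 0; EF_Sample prep = 14
ES_Run assay = max(EF_Calibration=4, EF_Sample prep=14) = 14; EF_Run assay = 14+13 = 27
ES_Incubation = max(EF_Calibration=4, EF_Sample prep=14) = 14; EF_Incubation = 14+8 = 22
ES_Imaging = 14; EF_Imaging = 14+5 = 19
ES_Data extraction = max(EF_Run assay=27, EF_Incubation=22, EF_Imaging=19) = 27; EF_Data extraction = 27+7 = 34
Expected project duration μ = 34 days. Critical path: Sample prep → Run assay → Data extraction.

Variance along critical path = 1.778 + 1.778 + 7.111 = 10.667; σ = 3.266 days.
D = μ + z·σ = 34 + 0.842·3.266 = 36.7 days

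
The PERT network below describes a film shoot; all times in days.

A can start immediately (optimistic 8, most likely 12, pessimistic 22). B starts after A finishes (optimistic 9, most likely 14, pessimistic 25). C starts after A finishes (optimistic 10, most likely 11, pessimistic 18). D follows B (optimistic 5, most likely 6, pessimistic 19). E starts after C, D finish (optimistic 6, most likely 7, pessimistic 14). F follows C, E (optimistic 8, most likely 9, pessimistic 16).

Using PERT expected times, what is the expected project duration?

54 days

te_A = (8 + 4·12 + 22)/6 = 78/6 = 13
te_B = (9 + 4·14 + 25)/6 = 90/6 = 15
te_C = (10 + 4·11 + 18)/6 = 72/6 = 12
te_D = (5 + 4·6 + 19)/6 = 48/6 = 8
te_E = (6 + 4·7 + 14)/6 = 48/6 = 8
te_F = (8 + 4·9 + 16)/6 = 60/6 = 10

Forward pass:
ES_A = 0; EF_A = 13
ES_B = 13; EF_B = 13+15 = 28
ES_C = 13; EF_C = 13+12 = 25
ES_D = 28; EF_D = 28+8 = 36
ES_E = max(EF_C=25, EF_D=36) = 36; EF_E = 36+8 = 44
ES_F = max(EF_C=25, EF_E=44) = 44; EF_F = 44+10 = 54
Expected project duration μ = 54 days. Critical path: A → B → D → E → F.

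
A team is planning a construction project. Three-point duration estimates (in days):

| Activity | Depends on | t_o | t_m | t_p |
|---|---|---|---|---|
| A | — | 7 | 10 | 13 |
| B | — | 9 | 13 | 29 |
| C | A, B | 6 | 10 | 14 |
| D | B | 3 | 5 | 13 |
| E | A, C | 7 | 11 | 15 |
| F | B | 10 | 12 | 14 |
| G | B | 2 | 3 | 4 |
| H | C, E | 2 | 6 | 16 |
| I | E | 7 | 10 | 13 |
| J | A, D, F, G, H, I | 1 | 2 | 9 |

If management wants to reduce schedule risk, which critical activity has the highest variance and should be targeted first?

te_A = (7 + 4·10 + 13)/6 = 60/6 = 10; σ²_A = ((13−7)/6)² = 1.000
te_B = (9 + 4·13 + 29)/6 = 90/6 = 15; σ²_B = ((29−9)/6)² = 11.111
te_C = (6 + 4·10 + 14)/6 = 60/6 = 10; σ²_C = ((14−6)/6)² = 1.778
te_D = (3 + 4·5 + 13)/6 = 36/6 = 6; σ²_D = ((13−3)/6)² = 2.778
te_E = (7 + 4·11 + 15)/6 = 66/6 = 11; σ²_E = ((15−7)/6)² = 1.778
te_F = (10 + 4·12 + 14)/6 = 72/6 = 12; σ²_F = ((14−10)/6)² = 0.444
te_G = (2 + 4·3 + 4)/6 = 18/6 = 3; σ²_G = ((4−2)/6)² = 0.111
te_H = (2 + 4·6 + 16)/6 = 42/6 = 7; σ²_H = ((16−2)/6)² = 5.444
te_I = (7 + 4·10 + 13)/6 = 60/6 = 10; σ²_I = ((13−7)/6)² = 1.000
te_J = (1 + 4·2 + 9)/6 = 18/6 = 3; σ²_J = ((9−1)/6)² = 1.778

Forward pass:
ES_A = 0; EF_A = 10
ES_B = 0; EF_B = 15
ES_C = max(EF_A=10, EF_B=15) = 15; EF_C = 15+10 = 25
ES_D = 15; EF_D = 15+6 = 21
ES_E = max(EF_A=10, EF_C=25) = 25; EF_E = 25+11 = 36
ES_F = 15; EF_F = 15+12 = 27
ES_G = 15; EF_G = 15+3 = 18
ES_H = max(EF_C=25, EF_E=36) = 36; EF_H = 36+7 = 43
ES_I = 36; EF_I = 36+10 = 46
ES_J = max(EF_A=10, EF_D=21, EF_F=27, EF_G=18, EF_H=43, EF_I=46) = 46; EF_J = 46+3 = 49
Expected project duration μ = 49 days. Critical path: B → C → E → I → J.

Variances on critical path: σ²_B=11.111, σ²_C=1.778, σ²_E=1.778, σ²_I=1.000, σ²_J=1.778.
Largest is σ²_B = 11.111.

B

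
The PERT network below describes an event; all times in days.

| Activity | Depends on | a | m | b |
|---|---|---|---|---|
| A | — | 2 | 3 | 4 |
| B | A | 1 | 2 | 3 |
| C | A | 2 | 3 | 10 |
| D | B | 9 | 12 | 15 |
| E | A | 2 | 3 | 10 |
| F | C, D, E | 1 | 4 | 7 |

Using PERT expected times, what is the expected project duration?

te_A = (2 + 4·3 + 4)/6 = 18/6 = 3
te_B = (1 + 4·2 + 3)/6 = 12/6 = 2
te_C = (2 + 4·3 + 10)/6 = 24/6 = 4
te_D = (9 + 4·12 + 15)/6 = 72/6 = 12
te_E = (2 + 4·3 + 10)/6 = 24/6 = 4
te_F = (1 + 4·4 + 7)/6 = 24/6 = 4

Forward pass:
ES_A = 0; EF_A = 3
ES_B = 3; EF_B = 3+2 = 5
ES_C = 3; EF_C = 3+4 = 7
ES_D = 5; EF_D = 5+12 = 17
ES_E = 3; EF_E = 3+4 = 7
ES_F = max(EF_C=7, EF_D=17, EF_E=7) = 17; EF_F = 17+4 = 21
Expected project duration μ = 21 days. Critical path: A → B → D → F.

21 days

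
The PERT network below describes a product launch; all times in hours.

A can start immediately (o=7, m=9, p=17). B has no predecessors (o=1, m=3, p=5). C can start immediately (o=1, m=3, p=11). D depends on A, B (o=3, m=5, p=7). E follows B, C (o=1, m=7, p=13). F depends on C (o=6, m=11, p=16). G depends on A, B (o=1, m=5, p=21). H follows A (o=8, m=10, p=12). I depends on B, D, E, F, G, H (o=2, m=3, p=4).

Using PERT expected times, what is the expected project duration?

23 hours

te_A = (7 + 4·9 + 17)/6 = 60/6 = 10
te_B = (1 + 4·3 + 5)/6 = 18/6 = 3
te_C = (1 + 4·3 + 11)/6 = 24/6 = 4
te_D = (3 + 4·5 + 7)/6 = 30/6 = 5
te_E = (1 + 4·7 + 13)/6 = 42/6 = 7
te_F = (6 + 4·11 + 16)/6 = 66/6 = 11
te_G = (1 + 4·5 + 21)/6 = 42/6 = 7
te_H = (8 + 4·10 + 12)/6 = 60/6 = 10
te_I = (2 + 4·3 + 4)/6 = 18/6 = 3

Forward pass:
ES_A = 0; EF_A = 10
ES_B = 0; EF_B = 3
ES_C = 0; EF_C = 4
ES_D = max(EF_A=10, EF_B=3) = 10; EF_D = 10+5 = 15
ES_E = max(EF_B=3, EF_C=4) = 4; EF_E = 4+7 = 11
ES_F = 4; EF_F = 4+11 = 15
ES_G = max(EF_A=10, EF_B=3) = 10; EF_G = 10+7 = 17
ES_H = 10; EF_H = 10+10 = 20
ES_I = max(EF_B=3, EF_D=15, EF_E=11, EF_F=15, EF_G=17, EF_H=20) = 20; EF_I = 20+3 = 23
Expected project duration μ = 23 hours. Critical path: A → H → I.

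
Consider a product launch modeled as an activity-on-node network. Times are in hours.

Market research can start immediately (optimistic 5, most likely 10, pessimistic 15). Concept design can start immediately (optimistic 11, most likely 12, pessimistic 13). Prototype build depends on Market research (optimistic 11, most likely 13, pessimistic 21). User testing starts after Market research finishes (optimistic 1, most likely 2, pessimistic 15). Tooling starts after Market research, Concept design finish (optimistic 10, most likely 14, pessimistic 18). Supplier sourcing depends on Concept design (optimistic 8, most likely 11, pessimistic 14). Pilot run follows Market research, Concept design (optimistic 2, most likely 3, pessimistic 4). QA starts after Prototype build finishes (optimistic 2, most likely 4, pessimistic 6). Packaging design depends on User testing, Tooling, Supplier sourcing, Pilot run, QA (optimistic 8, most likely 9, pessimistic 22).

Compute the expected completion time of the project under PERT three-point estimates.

te_Market research = (5 + 4·10 + 15)/6 = 60/6 = 10
te_Concept design = (11 + 4·12 + 13)/6 = 72/6 = 12
te_Prototype build = (11 + 4·13 + 21)/6 = 84/6 = 14
te_User testing = (1 + 4·2 + 15)/6 = 24/6 = 4
te_Tooling = (10 + 4·14 + 18)/6 = 84/6 = 14
te_Supplier sourcing = (8 + 4·11 + 14)/6 = 66/6 = 11
te_Pilot run = (2 + 4·3 + 4)/6 = 18/6 = 3
te_QA = (2 + 4·4 + 6)/6 = 24/6 = 4
te_Packaging design = (8 + 4·9 + 22)/6 = 66/6 = 11

Forward pass:
ES_Market research = 0; EF_Market research = 10
ES_Concept design = 0; EF_Concept design = 12
ES_Prototype build = 10; EF_Prototype build = 10+14 = 24
ES_User testing = 10; EF_User testing = 10+4 = 14
ES_Tooling = max(EF_Market research=10, EF_Concept design=12) = 12; EF_Tooling = 12+14 = 26
ES_Supplier sourcing = 12; EF_Supplier sourcing = 12+11 = 23
ES_Pilot run = max(EF_Market research=10, EF_Concept design=12) = 12; EF_Pilot run = 12+3 = 15
ES_QA = 24; EF_QA = 24+4 = 28
ES_Packaging design = max(EF_User testing=14, EF_Tooling=26, EF_Supplier sourcing=23, EF_Pilot run=15, EF_QA=28) = 28; EF_Packaging design = 28+11 = 39
Expected project duration μ = 39 hours. Critical path: Market research → Prototype build → QA → Packaging design.

39 hours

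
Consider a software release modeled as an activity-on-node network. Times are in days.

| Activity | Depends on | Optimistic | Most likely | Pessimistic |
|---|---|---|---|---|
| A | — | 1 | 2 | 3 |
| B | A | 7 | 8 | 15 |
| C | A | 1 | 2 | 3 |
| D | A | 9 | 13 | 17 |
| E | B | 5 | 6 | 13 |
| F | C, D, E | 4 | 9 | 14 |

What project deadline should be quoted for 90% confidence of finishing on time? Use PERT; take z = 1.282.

30.3 days

te_A = (1 + 4·2 + 3)/6 = 12/6 = 2; σ²_A = ((3−1)/6)² = 0.111
te_B = (7 + 4·8 + 15)/6 = 54/6 = 9; σ²_B = ((15−7)/6)² = 1.778
te_C = (1 + 4·2 + 3)/6 = 12/6 = 2; σ²_C = ((3−1)/6)² = 0.111
te_D = (9 + 4·13 + 17)/6 = 78/6 = 13; σ²_D = ((17−9)/6)² = 1.778
te_E = (5 + 4·6 + 13)/6 = 42/6 = 7; σ²_E = ((13−5)/6)² = 1.778
te_F = (4 + 4·9 + 14)/6 = 54/6 = 9; σ²_F = ((14−4)/6)² = 2.778

Forward pass:
ES_A = 0; EF_A = 2
ES_B = 2; EF_B = 2+9 = 11
ES_C = 2; EF_C = 2+2 = 4
ES_D = 2; EF_D = 2+13 = 15
ES_E = 11; EF_E = 11+7 = 18
ES_F = max(EF_C=4, EF_D=15, EF_E=18) = 18; EF_F = 18+9 = 27
Expected project duration μ = 27 days. Critical path: A → B → E → F.

Variance along critical path = 0.111 + 1.778 + 1.778 + 2.778 = 6.444; σ = 2.539 days.
D = μ + z·σ = 27 + 1.282·2.539 = 30.3 days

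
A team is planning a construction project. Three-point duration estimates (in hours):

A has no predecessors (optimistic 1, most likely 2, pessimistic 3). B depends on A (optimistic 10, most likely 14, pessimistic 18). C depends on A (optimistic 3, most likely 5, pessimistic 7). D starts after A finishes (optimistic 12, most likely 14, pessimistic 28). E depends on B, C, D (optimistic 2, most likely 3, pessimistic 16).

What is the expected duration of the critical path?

23 hours

te_A = (1 + 4·2 + 3)/6 = 12/6 = 2
te_B = (10 + 4·14 + 18)/6 = 84/6 = 14
te_C = (3 + 4·5 + 7)/6 = 30/6 = 5
te_D = (12 + 4·14 + 28)/6 = 96/6 = 16
te_E = (2 + 4·3 + 16)/6 = 30/6 = 5

Forward pass:
ES_A = 0; EF_A = 2
ES_B = 2; EF_B = 2+14 = 16
ES_C = 2; EF_C = 2+5 = 7
ES_D = 2; EF_D = 2+16 = 18
ES_E = max(EF_B=16, EF_C=7, EF_D=18) = 18; EF_E = 18+5 = 23
Expected project duration μ = 23 hours. Critical path: A → D → E.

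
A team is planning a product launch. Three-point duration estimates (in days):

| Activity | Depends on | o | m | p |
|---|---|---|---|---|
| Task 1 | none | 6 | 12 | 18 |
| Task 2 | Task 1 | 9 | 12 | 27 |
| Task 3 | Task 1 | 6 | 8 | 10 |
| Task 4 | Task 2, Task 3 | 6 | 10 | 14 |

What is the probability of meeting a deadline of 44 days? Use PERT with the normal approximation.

0.981

te_Task 1 = (6 + 4·12 + 18)/6 = 72/6 = 12; σ²_Task 1 = ((18−6)/6)² = 4.000
te_Task 2 = (9 + 4·12 + 27)/6 = 84/6 = 14; σ²_Task 2 = ((27−9)/6)² = 9.000
te_Task 3 = (6 + 4·8 + 10)/6 = 48/6 = 8; σ²_Task 3 = ((10−6)/6)² = 0.444
te_Task 4 = (6 + 4·10 + 14)/6 = 60/6 = 10; σ²_Task 4 = ((14−6)/6)² = 1.778

Forward pass:
ES_Task 1 = 0; EF_Task 1 = 12
ES_Task 2 = 12; EF_Task 2 = 12+14 = 26
ES_Task 3 = 12; EF_Task 3 = 12+8 = 20
ES_Task 4 = max(EF_Task 2=26, EF_Task 3=20) = 26; EF_Task 4 = 26+10 = 36
Expected project duration μ = 36 days. Critical path: Task 1 → Task 2 → Task 4.

Variance along critical path = 4.000 + 9.000 + 1.778 = 14.778; σ = √14.778 = 3.844 days.
Z = (44 − 36) / 3.844 = 2.081
P(T ≤ 44) = Φ(2.081) ≈ 0.981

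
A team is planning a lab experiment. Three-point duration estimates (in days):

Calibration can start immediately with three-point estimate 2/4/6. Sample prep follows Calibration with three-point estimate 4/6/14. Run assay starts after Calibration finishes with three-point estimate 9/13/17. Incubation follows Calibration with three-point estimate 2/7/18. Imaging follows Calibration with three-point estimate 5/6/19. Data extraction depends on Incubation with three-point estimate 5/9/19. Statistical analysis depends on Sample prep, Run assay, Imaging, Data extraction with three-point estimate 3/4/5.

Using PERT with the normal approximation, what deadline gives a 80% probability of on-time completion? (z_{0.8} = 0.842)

te_Calibration = (2 + 4·4 + 6)/6 = 24/6 = 4; σ²_Calibration = ((6−2)/6)² = 0.444
te_Sample prep = (4 + 4·6 + 14)/6 = 42/6 = 7; σ²_Sample prep = ((14−4)/6)² = 2.778
te_Run assay = (9 + 4·13 + 17)/6 = 78/6 = 13; σ²_Run assay = ((17−9)/6)² = 1.778
te_Incubation = (2 + 4·7 + 18)/6 = 48/6 = 8; σ²_Incubation = ((18−2)/6)² = 7.111
te_Imaging = (5 + 4·6 + 19)/6 = 48/6 = 8; σ²_Imaging = ((19−5)/6)² = 5.444
te_Data extraction = (5 + 4·9 + 19)/6 = 60/6 = 10; σ²_Data extraction = ((19−5)/6)² = 5.444
te_Statistical analysis = (3 + 4·4 + 5)/6 = 24/6 = 4; σ²_Statistical analysis = ((5−3)/6)² = 0.111

Forward pass:
ES_Calibration = 0; EF_Calibration = 4
ES_Sample prep = 4; EF_Sample prep = 4+7 = 11
ES_Run assay = 4; EF_Run assay = 4+13 = 17
ES_Incubation = 4; EF_Incubation = 4+8 = 12
ES_Imaging = 4; EF_Imaging = 4+8 = 12
ES_Data extraction = 12; EF_Data extraction = 12+10 = 22
ES_Statistical analysis = max(EF_Sample prep=11, EF_Run assay=17, EF_Imaging=12, EF_Data extraction=22) = 22; EF_Statistical analysis = 22+4 = 26
Expected project duration μ = 26 days. Critical path: Calibration → Incubation → Data extraction → Statistical analysis.

Variance along critical path = 0.444 + 7.111 + 5.444 + 0.111 = 13.111; σ = 3.621 days.
D = μ + z·σ = 26 + 0.842·3.621 = 29.0 days

29.0 days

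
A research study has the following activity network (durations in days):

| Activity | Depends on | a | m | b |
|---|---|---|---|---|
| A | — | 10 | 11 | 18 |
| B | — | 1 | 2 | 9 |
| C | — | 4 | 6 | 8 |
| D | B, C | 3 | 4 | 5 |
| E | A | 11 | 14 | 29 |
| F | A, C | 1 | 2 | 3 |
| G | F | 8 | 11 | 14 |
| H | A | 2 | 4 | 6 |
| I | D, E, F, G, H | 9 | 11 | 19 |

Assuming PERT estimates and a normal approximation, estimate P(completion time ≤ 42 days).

0.707

te_A = (10 + 4·11 + 18)/6 = 72/6 = 12; σ²_A = ((18−10)/6)² = 1.778
te_B = (1 + 4·2 + 9)/6 = 18/6 = 3; σ²_B = ((9−1)/6)² = 1.778
te_C = (4 + 4·6 + 8)/6 = 36/6 = 6; σ²_C = ((8−4)/6)² = 0.444
te_D = (3 + 4·4 + 5)/6 = 24/6 = 4; σ²_D = ((5−3)/6)² = 0.111
te_E = (11 + 4·14 + 29)/6 = 96/6 = 16; σ²_E = ((29−11)/6)² = 9.000
te_F = (1 + 4·2 + 3)/6 = 12/6 = 2; σ²_F = ((3−1)/6)² = 0.111
te_G = (8 + 4·11 + 14)/6 = 66/6 = 11; σ²_G = ((14−8)/6)² = 1.000
te_H = (2 + 4·4 + 6)/6 = 24/6 = 4; σ²_H = ((6−2)/6)² = 0.444
te_I = (9 + 4·11 + 19)/6 = 72/6 = 12; σ²_I = ((19−9)/6)² = 2.778

Forward pass:
ES_A = 0; EF_A = 12
ES_B = 0; EF_B = 3
ES_C = 0; EF_C = 6
ES_D = max(EF_B=3, EF_C=6) = 6; EF_D = 6+4 = 10
ES_E = 12; EF_E = 12+16 = 28
ES_F = max(EF_A=12, EF_C=6) = 12; EF_F = 12+2 = 14
ES_G = 14; EF_G = 14+11 = 25
ES_H = 12; EF_H = 12+4 = 16
ES_I = max(EF_D=10, EF_E=28, EF_F=14, EF_G=25, EF_H=16) = 28; EF_I = 28+12 = 40
Expected project duration μ = 40 days. Critical path: A → E → I.

Variance along critical path = 1.778 + 9.000 + 2.778 = 13.556; σ = √13.556 = 3.682 days.
Z = (42 − 40) / 3.682 = 0.543
P(T ≤ 42) = Φ(0.543) ≈ 0.707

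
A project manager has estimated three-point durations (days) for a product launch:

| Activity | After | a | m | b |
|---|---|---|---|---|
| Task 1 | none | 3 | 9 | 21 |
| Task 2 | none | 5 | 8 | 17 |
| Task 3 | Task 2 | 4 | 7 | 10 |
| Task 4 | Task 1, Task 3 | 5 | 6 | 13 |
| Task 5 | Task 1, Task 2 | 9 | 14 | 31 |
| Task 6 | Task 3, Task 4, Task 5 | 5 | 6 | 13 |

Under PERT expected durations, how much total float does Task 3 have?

3 days

te_Task 1 = (3 + 4·9 + 21)/6 = 60/6 = 10
te_Task 2 = (5 + 4·8 + 17)/6 = 54/6 = 9
te_Task 3 = (4 + 4·7 + 10)/6 = 42/6 = 7
te_Task 4 = (5 + 4·6 + 13)/6 = 42/6 = 7
te_Task 5 = (9 + 4·14 + 31)/6 = 96/6 = 16
te_Task 6 = (5 + 4·6 + 13)/6 = 42/6 = 7

Forward pass:
ES_Task 1 = 0; EF_Task 1 = 10
ES_Task 2 = 0; EF_Task 2 = 9
ES_Task 3 = 9; EF_Task 3 = 9+7 = 16
ES_Task 4 = max(EF_Task 1=10, EF_Task 3=16) = 16; EF_Task 4 = 16+7 = 23
ES_Task 5 = max(EF_Task 1=10, EF_Task 2=9) = 10; EF_Task 5 = 10+16 = 26
ES_Task 6 = max(EF_Task 3=16, EF_Task 4=23, EF_Task 5=26) = 26; EF_Task 6 = 26+7 = 33
Expected project duration μ = 33 days. Critical path: Task 1 → Task 5 → Task 6.

Backward pass:
LF_Task 6 = 33; LS_Task 6 = 33−7 = 26
LF_Task 5 = LS_Task 6 = 26; LS_Task 5 = 26−16 = 10
LF_Task 4 = LS_Task 6 = 26; LS_Task 4 = 26−7 = 19
LF_Task 3 = min(LS_Task 4=19, LS_Task 6=26) = 19; LS_Task 3 = 19−7 = 12
LF_Task 2 = min(LS_Task 3=12, LS_Task 5=10) = 10; LS_Task 2 = 10−9 = 1
LF_Task 1 = min(LS_Task 4=19, LS_Task 5=10) = 10; LS_Task 1 = 10−10 = 0
Slack_Task 3 = LS_Task 3 − ES_Task 3 = 12 − 9 = 3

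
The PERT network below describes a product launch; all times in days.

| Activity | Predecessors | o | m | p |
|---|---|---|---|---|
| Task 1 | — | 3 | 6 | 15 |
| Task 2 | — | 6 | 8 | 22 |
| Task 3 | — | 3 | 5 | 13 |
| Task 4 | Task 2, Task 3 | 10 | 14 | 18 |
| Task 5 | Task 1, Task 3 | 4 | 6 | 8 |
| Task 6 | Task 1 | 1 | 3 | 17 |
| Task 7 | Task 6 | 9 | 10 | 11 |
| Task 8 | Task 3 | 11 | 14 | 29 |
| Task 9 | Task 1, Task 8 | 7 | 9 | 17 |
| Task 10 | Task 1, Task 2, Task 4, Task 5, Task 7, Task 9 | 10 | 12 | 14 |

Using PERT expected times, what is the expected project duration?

44 days

te_Task 1 = (3 + 4·6 + 15)/6 = 42/6 = 7
te_Task 2 = (6 + 4·8 + 22)/6 = 60/6 = 10
te_Task 3 = (3 + 4·5 + 13)/6 = 36/6 = 6
te_Task 4 = (10 + 4·14 + 18)/6 = 84/6 = 14
te_Task 5 = (4 + 4·6 + 8)/6 = 36/6 = 6
te_Task 6 = (1 + 4·3 + 17)/6 = 30/6 = 5
te_Task 7 = (9 + 4·10 + 11)/6 = 60/6 = 10
te_Task 8 = (11 + 4·14 + 29)/6 = 96/6 = 16
te_Task 9 = (7 + 4·9 + 17)/6 = 60/6 = 10
te_Task 10 = (10 + 4·12 + 14)/6 = 72/6 = 12

Forward pass:
ES_Task 1 = 0; EF_Task 1 = 7
ES_Task 2 = 0; EF_Task 2 = 10
ES_Task 3 = 0; EF_Task 3 = 6
ES_Task 4 = max(EF_Task 2=10, EF_Task 3=6) = 10; EF_Task 4 = 10+14 = 24
ES_Task 5 = max(EF_Task 1=7, EF_Task 3=6) = 7; EF_Task 5 = 7+6 = 13
ES_Task 6 = 7; EF_Task 6 = 7+5 = 12
ES_Task 7 = 12; EF_Task 7 = 12+10 = 22
ES_Task 8 = 6; EF_Task 8 = 6+16 = 22
ES_Task 9 = max(EF_Task 1=7, EF_Task 8=22) = 22; EF_Task 9 = 22+10 = 32
ES_Task 10 = max(EF_Task 1=7, EF_Task 2=10, EF_Task 4=24, EF_Task 5=13, EF_Task 7=22, EF_Task 9=32) = 32; EF_Task 10 = 32+12 = 44
Expected project duration μ = 44 days. Critical path: Task 3 → Task 8 → Task 9 → Task 10.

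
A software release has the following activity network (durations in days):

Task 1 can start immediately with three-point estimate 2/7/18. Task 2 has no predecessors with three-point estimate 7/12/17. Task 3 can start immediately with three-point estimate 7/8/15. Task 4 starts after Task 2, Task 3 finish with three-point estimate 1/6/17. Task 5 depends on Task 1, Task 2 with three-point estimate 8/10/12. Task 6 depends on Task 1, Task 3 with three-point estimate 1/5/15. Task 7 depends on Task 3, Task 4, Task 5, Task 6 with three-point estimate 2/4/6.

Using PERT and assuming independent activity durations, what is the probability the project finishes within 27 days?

te_Task 1 = (2 + 4·7 + 18)/6 = 48/6 = 8; σ²_Task 1 = ((18−2)/6)² = 7.111
te_Task 2 = (7 + 4·12 + 17)/6 = 72/6 = 12; σ²_Task 2 = ((17−7)/6)² = 2.778
te_Task 3 = (7 + 4·8 + 15)/6 = 54/6 = 9; σ²_Task 3 = ((15−7)/6)² = 1.778
te_Task 4 = (1 + 4·6 + 17)/6 = 42/6 = 7; σ²_Task 4 = ((17−1)/6)² = 7.111
te_Task 5 = (8 + 4·10 + 12)/6 = 60/6 = 10; σ²_Task 5 = ((12−8)/6)² = 0.444
te_Task 6 = (1 + 4·5 + 15)/6 = 36/6 = 6; σ²_Task 6 = ((15−1)/6)² = 5.444
te_Task 7 = (2 + 4·4 + 6)/6 = 24/6 = 4; σ²_Task 7 = ((6−2)/6)² = 0.444

Forward pass:
ES_Task 1 = 0; EF_Task 1 = 8
ES_Task 2 = 0; EF_Task 2 = 12
ES_Task 3 = 0; EF_Task 3 = 9
ES_Task 4 = max(EF_Task 2=12, EF_Task 3=9) = 12; EF_Task 4 = 12+7 = 19
ES_Task 5 = max(EF_Task 1=8, EF_Task 2=12) = 12; EF_Task 5 = 12+10 = 22
ES_Task 6 = max(EF_Task 1=8, EF_Task 3=9) = 9; EF_Task 6 = 9+6 = 15
ES_Task 7 = max(EF_Task 3=9, EF_Task 4=19, EF_Task 5=22, EF_Task 6=15) = 22; EF_Task 7 = 22+4 = 26
Expected project duration μ = 26 days. Critical path: Task 2 → Task 5 → Task 7.

Variance along critical path = 2.778 + 0.444 + 0.444 = 3.667; σ = √3.667 = 1.915 days.
Z = (27 − 26) / 1.915 = 0.522
P(T ≤ 27) = Φ(0.522) ≈ 0.699

0.699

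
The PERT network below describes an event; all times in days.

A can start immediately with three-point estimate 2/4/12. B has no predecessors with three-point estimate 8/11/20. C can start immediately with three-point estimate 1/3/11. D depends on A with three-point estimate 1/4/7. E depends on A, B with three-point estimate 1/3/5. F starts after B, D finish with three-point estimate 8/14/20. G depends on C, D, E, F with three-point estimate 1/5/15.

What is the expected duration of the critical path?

32 days

te_A = (2 + 4·4 + 12)/6 = 30/6 = 5
te_B = (8 + 4·11 + 20)/6 = 72/6 = 12
te_C = (1 + 4·3 + 11)/6 = 24/6 = 4
te_D = (1 + 4·4 + 7)/6 = 24/6 = 4
te_E = (1 + 4·3 + 5)/6 = 18/6 = 3
te_F = (8 + 4·14 + 20)/6 = 84/6 = 14
te_G = (1 + 4·5 + 15)/6 = 36/6 = 6

Forward pass:
ES_A = 0; EF_A = 5
ES_B = 0; EF_B = 12
ES_C = 0; EF_C = 4
ES_D = 5; EF_D = 5+4 = 9
ES_E = max(EF_A=5, EF_B=12) = 12; EF_E = 12+3 = 15
ES_F = max(EF_B=12, EF_D=9) = 12; EF_F = 12+14 = 26
ES_G = max(EF_C=4, EF_D=9, EF_E=15, EF_F=26) = 26; EF_G = 26+6 = 32
Expected project duration μ = 32 days. Critical path: B → F → G.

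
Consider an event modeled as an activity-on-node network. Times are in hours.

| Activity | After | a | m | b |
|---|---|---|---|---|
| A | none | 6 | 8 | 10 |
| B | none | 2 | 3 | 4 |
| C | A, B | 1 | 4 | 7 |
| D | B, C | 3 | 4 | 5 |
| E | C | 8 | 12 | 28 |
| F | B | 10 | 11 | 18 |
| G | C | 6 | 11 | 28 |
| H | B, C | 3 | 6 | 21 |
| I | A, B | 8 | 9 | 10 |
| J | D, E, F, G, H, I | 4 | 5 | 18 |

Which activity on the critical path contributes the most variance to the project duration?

te_A = (6 + 4·8 + 10)/6 = 48/6 = 8; σ²_A = ((10−6)/6)² = 0.444
te_B = (2 + 4·3 + 4)/6 = 18/6 = 3; σ²_B = ((4−2)/6)² = 0.111
te_C = (1 + 4·4 + 7)/6 = 24/6 = 4; σ²_C = ((7−1)/6)² = 1.000
te_D = (3 + 4·4 + 5)/6 = 24/6 = 4; σ²_D = ((5−3)/6)² = 0.111
te_E = (8 + 4·12 + 28)/6 = 84/6 = 14; σ²_E = ((28−8)/6)² = 11.111
te_F = (10 + 4·11 + 18)/6 = 72/6 = 12; σ²_F = ((18−10)/6)² = 1.778
te_G = (6 + 4·11 + 28)/6 = 78/6 = 13; σ²_G = ((28−6)/6)² = 13.444
te_H = (3 + 4·6 + 21)/6 = 48/6 = 8; σ²_H = ((21−3)/6)² = 9.000
te_I = (8 + 4·9 + 10)/6 = 54/6 = 9; σ²_I = ((10−8)/6)² = 0.111
te_J = (4 + 4·5 + 18)/6 = 42/6 = 7; σ²_J = ((18−4)/6)² = 5.444

Forward pass:
ES_A = 0; EF_A = 8
ES_B = 0; EF_B = 3
ES_C = max(EF_A=8, EF_B=3) = 8; EF_C = 8+4 = 12
ES_D = max(EF_B=3, EF_C=12) = 12; EF_D = 12+4 = 16
ES_E = 12; EF_E = 12+14 = 26
ES_F = 3; EF_F = 3+12 = 15
ES_G = 12; EF_G = 12+13 = 25
ES_H = max(EF_B=3, EF_C=12) = 12; EF_H = 12+8 = 20
ES_I = max(EF_A=8, EF_B=3) = 8; EF_I = 8+9 = 17
ES_J = max(EF_D=16, EF_E=26, EF_F=15, EF_G=25, EF_H=20, EF_I=17) = 26; EF_J = 26+7 = 33
Expected project duration μ = 33 hours. Critical path: A → C → E → J.

Variances on critical path: σ²_A=0.444, σ²_C=1.000, σ²_E=11.111, σ²_J=5.444.
Largest is σ²_E = 11.111.

E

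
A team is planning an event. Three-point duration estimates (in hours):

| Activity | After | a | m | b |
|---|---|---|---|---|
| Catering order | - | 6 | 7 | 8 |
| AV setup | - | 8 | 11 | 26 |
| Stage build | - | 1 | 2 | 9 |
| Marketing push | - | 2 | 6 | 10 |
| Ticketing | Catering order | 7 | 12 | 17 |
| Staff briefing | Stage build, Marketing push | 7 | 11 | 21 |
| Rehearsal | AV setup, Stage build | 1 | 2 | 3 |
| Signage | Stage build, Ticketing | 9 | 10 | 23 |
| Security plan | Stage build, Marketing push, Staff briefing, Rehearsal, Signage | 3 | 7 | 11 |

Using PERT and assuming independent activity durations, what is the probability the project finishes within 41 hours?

0.827

te_Catering order = (6 + 4·7 + 8)/6 = 42/6 = 7; σ²_Catering order = ((8−6)/6)² = 0.111
te_AV setup = (8 + 4·11 + 26)/6 = 78/6 = 13; σ²_AV setup = ((26−8)/6)² = 9.000
te_Stage build = (1 + 4·2 + 9)/6 = 18/6 = 3; σ²_Stage build = ((9−1)/6)² = 1.778
te_Marketing push = (2 + 4·6 + 10)/6 = 36/6 = 6; σ²_Marketing push = ((10−2)/6)² = 1.778
te_Ticketing = (7 + 4·12 + 17)/6 = 72/6 = 12; σ²_Ticketing = ((17−7)/6)² = 2.778
te_Staff briefing = (7 + 4·11 + 21)/6 = 72/6 = 12; σ²_Staff briefing = ((21−7)/6)² = 5.444
te_Rehearsal = (1 + 4·2 + 3)/6 = 12/6 = 2; σ²_Rehearsal = ((3−1)/6)² = 0.111
te_Signage = (9 + 4·10 + 23)/6 = 72/6 = 12; σ²_Signage = ((23−9)/6)² = 5.444
te_Security plan = (3 + 4·7 + 11)/6 = 42/6 = 7; σ²_Security plan = ((11−3)/6)² = 1.778

Forward pass:
ES_Catering order = 0; EF_Catering order = 7
ES_AV setup = 0; EF_AV setup = 13
ES_Stage build = 0; EF_Stage build = 3
ES_Marketing push = 0; EF_Marketing push = 6
ES_Ticketing = 7; EF_Ticketing = 7+12 = 19
ES_Staff briefing = max(EF_Stage build=3, EF_Marketing push=6) = 6; EF_Staff briefing = 6+12 = 18
ES_Rehearsal = max(EF_AV setup=13, EF_Stage build=3) = 13; EF_Rehearsal = 13+2 = 15
ES_Signage = max(EF_Stage build=3, EF_Ticketing=19) = 19; EF_Signage = 19+12 = 31
ES_Security plan = max(EF_Stage build=3, EF_Marketing push=6, EF_Staff briefing=18, EF_Rehearsal=15, EF_Signage=31) = 31; EF_Security plan = 31+7 = 38
Expected project duration μ = 38 hours. Critical path: Catering order → Ticketing → Signage → Security plan.

Variance along critical path = 0.111 + 2.778 + 5.444 + 1.778 = 10.111; σ = √10.111 = 3.180 hours.
Z = (41 − 38) / 3.180 = 0.943
P(T ≤ 41) = Φ(0.943) ≈ 0.827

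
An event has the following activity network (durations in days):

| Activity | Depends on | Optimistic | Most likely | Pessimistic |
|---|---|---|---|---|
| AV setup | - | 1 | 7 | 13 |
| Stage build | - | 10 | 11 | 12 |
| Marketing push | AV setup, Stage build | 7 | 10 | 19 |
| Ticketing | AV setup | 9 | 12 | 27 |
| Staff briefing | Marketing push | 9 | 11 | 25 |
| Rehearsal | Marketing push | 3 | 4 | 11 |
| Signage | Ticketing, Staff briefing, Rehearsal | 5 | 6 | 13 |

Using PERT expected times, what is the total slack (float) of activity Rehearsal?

8 days

te_AV setup = (1 + 4·7 + 13)/6 = 42/6 = 7
te_Stage build = (10 + 4·11 + 12)/6 = 66/6 = 11
te_Marketing push = (7 + 4·10 + 19)/6 = 66/6 = 11
te_Ticketing = (9 + 4·12 + 27)/6 = 84/6 = 14
te_Staff briefing = (9 + 4·11 + 25)/6 = 78/6 = 13
te_Rehearsal = (3 + 4·4 + 11)/6 = 30/6 = 5
te_Signage = (5 + 4·6 + 13)/6 = 42/6 = 7

Forward pass:
ES_AV setup = 0; EF_AV setup = 7
ES_Stage build = 0; EF_Stage build = 11
ES_Marketing push = max(EF_AV setup=7, EF_Stage build=11) = 11; EF_Marketing push = 11+11 = 22
ES_Ticketing = 7; EF_Ticketing = 7+14 = 21
ES_Staff briefing = 22; EF_Staff briefing = 22+13 = 35
ES_Rehearsal = 22; EF_Rehearsal = 22+5 = 27
ES_Signage = max(EF_Ticketing=21, EF_Staff briefing=35, EF_Rehearsal=27) = 35; EF_Signage = 35+7 = 42
Expected project duration μ = 42 days. Critical path: Stage build → Marketing push → Staff briefing → Signage.

Backward pass:
LF_Signage = 42; LS_Signage = 42−7 = 35
LF_Rehearsal = LS_Signage = 35; LS_Rehearsal = 35−5 = 30
LF_Staff briefing = LS_Signage = 35; LS_Staff briefing = 35−13 = 22
LF_Ticketing = LS_Signage = 35; LS_Ticketing = 35−14 = 21
LF_Marketing push = min(LS_Staff briefing=22, LS_Rehearsal=30) = 22; LS_Marketing push = 22−11 = 11
LF_Stage build = LS_Marketing push = 11; LS_Stage build = 11−11 = 0
LF_AV setup = min(LS_Marketing push=11, LS_Ticketing=21) = 11; LS_AV setup = 11−7 = 4
Slack_Rehearsal = LS_Rehearsal − ES_Rehearsal = 30 − 22 = 8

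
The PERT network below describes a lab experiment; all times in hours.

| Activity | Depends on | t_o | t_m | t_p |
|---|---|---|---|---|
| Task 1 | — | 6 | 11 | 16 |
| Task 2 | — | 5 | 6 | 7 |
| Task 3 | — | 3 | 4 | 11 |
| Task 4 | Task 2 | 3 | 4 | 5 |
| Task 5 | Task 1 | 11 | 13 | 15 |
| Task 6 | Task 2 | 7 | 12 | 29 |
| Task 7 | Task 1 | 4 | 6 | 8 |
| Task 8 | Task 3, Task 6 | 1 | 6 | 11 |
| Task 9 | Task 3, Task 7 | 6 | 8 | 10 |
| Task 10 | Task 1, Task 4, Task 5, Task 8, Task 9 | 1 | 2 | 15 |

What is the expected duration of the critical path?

30 hours

te_Task 1 = (6 + 4·11 + 16)/6 = 66/6 = 11
te_Task 2 = (5 + 4·6 + 7)/6 = 36/6 = 6
te_Task 3 = (3 + 4·4 + 11)/6 = 30/6 = 5
te_Task 4 = (3 + 4·4 + 5)/6 = 24/6 = 4
te_Task 5 = (11 + 4·13 + 15)/6 = 78/6 = 13
te_Task 6 = (7 + 4·12 + 29)/6 = 84/6 = 14
te_Task 7 = (4 + 4·6 + 8)/6 = 36/6 = 6
te_Task 8 = (1 + 4·6 + 11)/6 = 36/6 = 6
te_Task 9 = (6 + 4·8 + 10)/6 = 48/6 = 8
te_Task 10 = (1 + 4·2 + 15)/6 = 24/6 = 4

Forward pass:
ES_Task 1 = 0; EF_Task 1 = 11
ES_Task 2 = 0; EF_Task 2 = 6
ES_Task 3 = 0; EF_Task 3 = 5
ES_Task 4 = 6; EF_Task 4 = 6+4 = 10
ES_Task 5 = 11; EF_Task 5 = 11+13 = 24
ES_Task 6 = 6; EF_Task 6 = 6+14 = 20
ES_Task 7 = 11; EF_Task 7 = 11+6 = 17
ES_Task 8 = max(EF_Task 3=5, EF_Task 6=20) = 20; EF_Task 8 = 20+6 = 26
ES_Task 9 = max(EF_Task 3=5, EF_Task 7=17) = 17; EF_Task 9 = 17+8 = 25
ES_Task 10 = max(EF_Task 1=11, EF_Task 4=10, EF_Task 5=24, EF_Task 8=26, EF_Task 9=25) = 26; EF_Task 10 = 26+4 = 30
Expected project duration μ = 30 hours. Critical path: Task 2 → Task 6 → Task 8 → Task 10.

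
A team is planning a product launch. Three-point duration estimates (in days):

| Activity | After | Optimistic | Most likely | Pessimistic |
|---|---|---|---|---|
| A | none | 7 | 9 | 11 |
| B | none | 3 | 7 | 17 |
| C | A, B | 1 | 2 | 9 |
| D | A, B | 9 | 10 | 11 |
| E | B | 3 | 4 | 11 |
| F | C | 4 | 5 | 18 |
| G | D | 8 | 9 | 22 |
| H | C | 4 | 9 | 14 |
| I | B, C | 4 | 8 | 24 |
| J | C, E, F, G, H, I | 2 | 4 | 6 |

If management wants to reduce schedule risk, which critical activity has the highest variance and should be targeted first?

te_A = (7 + 4·9 + 11)/6 = 54/6 = 9; σ²_A = ((11−7)/6)² = 0.444
te_B = (3 + 4·7 + 17)/6 = 48/6 = 8; σ²_B = ((17−3)/6)² = 5.444
te_C = (1 + 4·2 + 9)/6 = 18/6 = 3; σ²_C = ((9−1)/6)² = 1.778
te_D = (9 + 4·10 + 11)/6 = 60/6 = 10; σ²_D = ((11−9)/6)² = 0.111
te_E = (3 + 4·4 + 11)/6 = 30/6 = 5; σ²_E = ((11−3)/6)² = 1.778
te_F = (4 + 4·5 + 18)/6 = 42/6 = 7; σ²_F = ((18−4)/6)² = 5.444
te_G = (8 + 4·9 + 22)/6 = 66/6 = 11; σ²_G = ((22−8)/6)² = 5.444
te_H = (4 + 4·9 + 14)/6 = 54/6 = 9; σ²_H = ((14−4)/6)² = 2.778
te_I = (4 + 4·8 + 24)/6 = 60/6 = 10; σ²_I = ((24−4)/6)² = 11.111
te_J = (2 + 4·4 + 6)/6 = 24/6 = 4; σ²_J = ((6−2)/6)² = 0.444

Forward pass:
ES_A = 0; EF_A = 9
ES_B = 0; EF_B = 8
ES_C = max(EF_A=9, EF_B=8) = 9; EF_C = 9+3 = 12
ES_D = max(EF_A=9, EF_B=8) = 9; EF_D = 9+10 = 19
ES_E = 8; EF_E = 8+5 = 13
ES_F = 12; EF_F = 12+7 = 19
ES_G = 19; EF_G = 19+11 = 30
ES_H = 12; EF_H = 12+9 = 21
ES_I = max(EF_B=8, EF_C=12) = 12; EF_I = 12+10 = 22
ES_J = max(EF_C=12, EF_E=13, EF_F=19, EF_G=30, EF_H=21, EF_I=22) = 30; EF_J = 30+4 = 34
Expected project duration μ = 34 days. Critical path: A → D → G → J.

Variances on critical path: σ²_A=0.444, σ²_D=0.111, σ²_G=5.444, σ²_J=0.444.
Largest is σ²_G = 5.444.

G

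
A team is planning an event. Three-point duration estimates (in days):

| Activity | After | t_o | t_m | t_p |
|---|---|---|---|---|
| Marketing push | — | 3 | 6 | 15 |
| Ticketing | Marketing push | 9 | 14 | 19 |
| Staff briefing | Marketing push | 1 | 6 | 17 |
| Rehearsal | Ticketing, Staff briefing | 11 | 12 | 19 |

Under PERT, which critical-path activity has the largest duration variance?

te_Marketing push = (3 + 4·6 + 15)/6 = 42/6 = 7; σ²_Marketing push = ((15−3)/6)² = 4.000
te_Ticketing = (9 + 4·14 + 19)/6 = 84/6 = 14; σ²_Ticketing = ((19−9)/6)² = 2.778
te_Staff briefing = (1 + 4·6 + 17)/6 = 42/6 = 7; σ²_Staff briefing = ((17−1)/6)² = 7.111
te_Rehearsal = (11 + 4·12 + 19)/6 = 78/6 = 13; σ²_Rehearsal = ((19−11)/6)² = 1.778

Forward pass:
ES_Marketing push = 0; EF_Marketing push = 7
ES_Ticketing = 7; EF_Ticketing = 7+14 = 21
ES_Staff briefing = 7; EF_Staff briefing = 7+7 = 14
ES_Rehearsal = max(EF_Ticketing=21, EF_Staff briefing=14) = 21; EF_Rehearsal = 21+13 = 34
Expected project duration μ = 34 days. Critical path: Marketing push → Ticketing → Rehearsal.

Variances on critical path: σ²_Marketing push=4.000, σ²_Ticketing=2.778, σ²_Rehearsal=1.778.
Largest is σ²_Marketing push = 4.000.

Marketing push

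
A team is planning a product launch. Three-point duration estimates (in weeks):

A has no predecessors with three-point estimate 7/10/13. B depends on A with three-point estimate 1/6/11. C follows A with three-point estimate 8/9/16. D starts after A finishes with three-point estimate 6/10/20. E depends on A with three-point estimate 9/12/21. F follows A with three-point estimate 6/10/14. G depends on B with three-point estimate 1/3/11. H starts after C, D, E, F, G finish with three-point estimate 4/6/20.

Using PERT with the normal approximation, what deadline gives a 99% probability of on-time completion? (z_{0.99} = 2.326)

te_A = (7 + 4·10 + 13)/6 = 60/6 = 10; σ²_A = ((13−7)/6)² = 1.000
te_B = (1 + 4·6 + 11)/6 = 36/6 = 6; σ²_B = ((11−1)/6)² = 2.778
te_C = (8 + 4·9 + 16)/6 = 60/6 = 10; σ²_C = ((16−8)/6)² = 1.778
te_D = (6 + 4·10 + 20)/6 = 66/6 = 11; σ²_D = ((20−6)/6)² = 5.444
te_E = (9 + 4·12 + 21)/6 = 78/6 = 13; σ²_E = ((21−9)/6)² = 4.000
te_F = (6 + 4·10 + 14)/6 = 60/6 = 10; σ²_F = ((14−6)/6)² = 1.778
te_G = (1 + 4·3 + 11)/6 = 24/6 = 4; σ²_G = ((11−1)/6)² = 2.778
te_H = (4 + 4·6 + 20)/6 = 48/6 = 8; σ²_H = ((20−4)/6)² = 7.111

Forward pass:
ES_A = 0; EF_A = 10
ES_B = 10; EF_B = 10+6 = 16
ES_C = 10; EF_C = 10+10 = 20
ES_D = 10; EF_D = 10+11 = 21
ES_E = 10; EF_E = 10+13 = 23
ES_F = 10; EF_F = 10+10 = 20
ES_G = 16; EF_G = 16+4 = 20
ES_H = max(EF_C=20, EF_D=21, EF_E=23, EF_F=20, EF_G=20) = 23; EF_H = 23+8 = 31
Expected project duration μ = 31 weeks. Critical path: A → E → H.

Variance along critical path = 1.000 + 4.000 + 7.111 = 12.111; σ = 3.480 weeks.
D = μ + z·σ = 31 + 2.326·3.480 = 39.1 weeks

39.1 weeks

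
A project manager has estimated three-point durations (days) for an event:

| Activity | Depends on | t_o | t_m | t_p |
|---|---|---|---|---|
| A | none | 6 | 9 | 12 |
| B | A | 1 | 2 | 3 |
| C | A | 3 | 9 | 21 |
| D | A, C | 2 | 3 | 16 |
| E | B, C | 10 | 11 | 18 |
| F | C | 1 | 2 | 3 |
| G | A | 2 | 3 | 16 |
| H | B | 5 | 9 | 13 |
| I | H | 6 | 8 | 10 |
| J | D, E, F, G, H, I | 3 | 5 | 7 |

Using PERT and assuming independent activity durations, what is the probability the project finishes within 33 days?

te_A = (6 + 4·9 + 12)/6 = 54/6 = 9; σ²_A = ((12−6)/6)² = 1.000
te_B = (1 + 4·2 + 3)/6 = 12/6 = 2; σ²_B = ((3−1)/6)² = 0.111
te_C = (3 + 4·9 + 21)/6 = 60/6 = 10; σ²_C = ((21−3)/6)² = 9.000
te_D = (2 + 4·3 + 16)/6 = 30/6 = 5; σ²_D = ((16−2)/6)² = 5.444
te_E = (10 + 4·11 + 18)/6 = 72/6 = 12; σ²_E = ((18−10)/6)² = 1.778
te_F = (1 + 4·2 + 3)/6 = 12/6 = 2; σ²_F = ((3−1)/6)² = 0.111
te_G = (2 + 4·3 + 16)/6 = 30/6 = 5; σ²_G = ((16−2)/6)² = 5.444
te_H = (5 + 4·9 + 13)/6 = 54/6 = 9; σ²_H = ((13−5)/6)² = 1.778
te_I = (6 + 4·8 + 10)/6 = 48/6 = 8; σ²_I = ((10−6)/6)² = 0.444
te_J = (3 + 4·5 + 7)/6 = 30/6 = 5; σ²_J = ((7−3)/6)² = 0.444

Forward pass:
ES_A = 0; EF_A = 9
ES_B = 9; EF_B = 9+2 = 11
ES_C = 9; EF_C = 9+10 = 19
ES_D = max(EF_A=9, EF_C=19) = 19; EF_D = 19+5 = 24
ES_E = max(EF_B=11, EF_C=19) = 19; EF_E = 19+12 = 31
ES_F = 19; EF_F = 19+2 = 21
ES_G = 9; EF_G = 9+5 = 14
ES_H = 11; EF_H = 11+9 = 20
ES_I = 20; EF_I = 20+8 = 28
ES_J = max(EF_D=24, EF_E=31, EF_F=21, EF_G=14, EF_H=20, EF_I=28) = 31; EF_J = 31+5 = 36
Expected project duration μ = 36 days. Critical path: A → C → E → J.

Variance along critical path = 1.000 + 9.000 + 1.778 + 0.444 = 12.222; σ = √12.222 = 3.496 days.
Z = (33 − 36) / 3.496 = -0.858
P(T ≤ 33) = Φ(-0.858) ≈ 0.195

0.195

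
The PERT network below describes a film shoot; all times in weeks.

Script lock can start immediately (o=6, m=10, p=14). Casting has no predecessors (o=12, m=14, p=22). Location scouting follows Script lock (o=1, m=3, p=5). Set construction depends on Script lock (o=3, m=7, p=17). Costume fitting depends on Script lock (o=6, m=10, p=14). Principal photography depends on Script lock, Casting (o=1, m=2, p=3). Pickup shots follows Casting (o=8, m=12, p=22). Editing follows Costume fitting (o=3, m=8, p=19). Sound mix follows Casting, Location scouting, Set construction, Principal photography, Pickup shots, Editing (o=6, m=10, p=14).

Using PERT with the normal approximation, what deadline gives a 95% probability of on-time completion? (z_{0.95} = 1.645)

te_Script lock = (6 + 4·10 + 14)/6 = 60/6 = 10; σ²_Script lock = ((14−6)/6)² = 1.778
te_Casting = (12 + 4·14 + 22)/6 = 90/6 = 15; σ²_Casting = ((22−12)/6)² = 2.778
te_Location scouting = (1 + 4·3 + 5)/6 = 18/6 = 3; σ²_Location scouting = ((5−1)/6)² = 0.444
te_Set construction = (3 + 4·7 + 17)/6 = 48/6 = 8; σ²_Set construction = ((17−3)/6)² = 5.444
te_Costume fitting = (6 + 4·10 + 14)/6 = 60/6 = 10; σ²_Costume fitting = ((14−6)/6)² = 1.778
te_Principal photography = (1 + 4·2 + 3)/6 = 12/6 = 2; σ²_Principal photography = ((3−1)/6)² = 0.111
te_Pickup shots = (8 + 4·12 + 22)/6 = 78/6 = 13; σ²_Pickup shots = ((22−8)/6)² = 5.444
te_Editing = (3 + 4·8 + 19)/6 = 54/6 = 9; σ²_Editing = ((19−3)/6)² = 7.111
te_Sound mix = (6 + 4·10 + 14)/6 = 60/6 = 10; σ²_Sound mix = ((14−6)/6)² = 1.778

Forward pass:
ES_Script lock = 0; EF_Script lock = 10
ES_Casting = 0; EF_Casting = 15
ES_Location scouting = 10; EF_Location scouting = 10+3 = 13
ES_Set construction = 10; EF_Set construction = 10+8 = 18
ES_Costume fitting = 10; EF_Costume fitting = 10+10 = 20
ES_Principal photography = max(EF_Script lock=10, EF_Casting=15) = 15; EF_Principal photography = 15+2 = 17
ES_Pickup shots = 15; EF_Pickup shots = 15+13 = 28
ES_Editing = 20; EF_Editing = 20+9 = 29
ES_Sound mix = max(EF_Casting=15, EF_Location scouting=13, EF_Set construction=18, EF_Principal photography=17, EF_Pickup shots=28, EF_Editing=29) = 29; EF_Sound mix = 29+10 = 39
Expected project duration μ = 39 weeks. Critical path: Script lock → Costume fitting → Editing → Sound mix.

Variance along critical path = 1.778 + 1.778 + 7.111 + 1.778 = 12.444; σ = 3.528 weeks.
D = μ + z·σ = 39 + 1.645·3.528 = 44.8 weeks

44.8 weeks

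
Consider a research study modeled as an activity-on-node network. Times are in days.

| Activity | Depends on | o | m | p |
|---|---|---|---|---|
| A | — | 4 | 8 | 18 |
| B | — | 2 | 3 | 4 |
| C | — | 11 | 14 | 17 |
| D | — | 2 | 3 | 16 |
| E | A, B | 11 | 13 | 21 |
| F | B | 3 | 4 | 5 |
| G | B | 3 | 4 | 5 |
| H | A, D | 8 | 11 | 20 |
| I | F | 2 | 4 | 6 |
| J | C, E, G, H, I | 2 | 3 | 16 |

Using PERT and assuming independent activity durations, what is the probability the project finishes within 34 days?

0.948

te_A = (4 + 4·8 + 18)/6 = 54/6 = 9; σ²_A = ((18−4)/6)² = 5.444
te_B = (2 + 4·3 + 4)/6 = 18/6 = 3; σ²_B = ((4−2)/6)² = 0.111
te_C = (11 + 4·14 + 17)/6 = 84/6 = 14; σ²_C = ((17−11)/6)² = 1.000
te_D = (2 + 4·3 + 16)/6 = 30/6 = 5; σ²_D = ((16−2)/6)² = 5.444
te_E = (11 + 4·13 + 21)/6 = 84/6 = 14; σ²_E = ((21−11)/6)² = 2.778
te_F = (3 + 4·4 + 5)/6 = 24/6 = 4; σ²_F = ((5−3)/6)² = 0.111
te_G = (3 + 4·4 + 5)/6 = 24/6 = 4; σ²_G = ((5−3)/6)² = 0.111
te_H = (8 + 4·11 + 20)/6 = 72/6 = 12; σ²_H = ((20−8)/6)² = 4.000
te_I = (2 + 4·4 + 6)/6 = 24/6 = 4; σ²_I = ((6−2)/6)² = 0.444
te_J = (2 + 4·3 + 16)/6 = 30/6 = 5; σ²_J = ((16−2)/6)² = 5.444

Forward pass:
ES_A = 0; EF_A = 9
ES_B = 0; EF_B = 3
ES_C = 0; EF_C = 14
ES_D = 0; EF_D = 5
ES_E = max(EF_A=9, EF_B=3) = 9; EF_E = 9+14 = 23
ES_F = 3; EF_F = 3+4 = 7
ES_G = 3; EF_G = 3+4 = 7
ES_H = max(EF_A=9, EF_D=5) = 9; EF_H = 9+12 = 21
ES_I = 7; EF_I = 7+4 = 11
ES_J = max(EF_C=14, EF_E=23, EF_G=7, EF_H=21, EF_I=11) = 23; EF_J = 23+5 = 28
Expected project duration μ = 28 days. Critical path: A → E → J.

Variance along critical path = 5.444 + 2.778 + 5.444 = 13.667; σ = √13.667 = 3.697 days.
Z = (34 − 28) / 3.697 = 1.623
P(T ≤ 34) = Φ(1.623) ≈ 0.948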